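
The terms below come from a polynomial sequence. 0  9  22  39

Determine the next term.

60

D1: 9 , 13 , 17
D2: 4 , 4
Second differences constant at 4.
17 + 4 = 21;  39 + 21 = 60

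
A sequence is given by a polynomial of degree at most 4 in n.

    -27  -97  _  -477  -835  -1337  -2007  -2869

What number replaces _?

-239

Using the last 5 terms:
Δ: -358, -502, -670, -862
Δ²: -144, -168, -192
Δ³: -24, -24
Constant third difference = -24.
Extend backward: -144 + 24 = -120;  -358 + 120 = -238;  -477 + 238 = -239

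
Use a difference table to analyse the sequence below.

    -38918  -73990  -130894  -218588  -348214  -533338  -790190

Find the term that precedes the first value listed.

-18664

D1: -35072, -56904, -87694, -129626, -185124, -256852
D2: -21832, -30790, -41932, -55498, -71728
D3: -8958, -11142, -13566, -16230
D4: -2184, -2424, -2664
D5: -240, -240
The fifth differences are constant at -240.
Work back: -2184 + 240 = -1944;  -8958 + 1944 = -7014;  -21832 + 7014 = -14818;  -35072 + 14818 = -20254;  -38918 + 20254 = -18664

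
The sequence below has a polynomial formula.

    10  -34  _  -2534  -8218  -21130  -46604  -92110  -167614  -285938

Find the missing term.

-520

Using the last 7 terms:
Δ: -5684  -12912  -25474  -45506  -75504  -118324
Δ²: -7228  -12562  -20032  -29998  -42820
Δ³: -5334  -7470  -9966  -12822
Δ⁴: -2136  -2496  -2856
Δ⁵: -360  -360
Constant fifth difference = -360.
Extend backward: -2136 + 360 = -1776;  -5334 + 1776 = -3558;  -7228 + 3558 = -3670;  -5684 + 3670 = -2014;  -2534 + 2014 = -520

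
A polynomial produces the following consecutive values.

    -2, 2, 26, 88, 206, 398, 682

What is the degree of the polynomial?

3

D1: 4, 24, 62, 118, 192, 284
D2: 20, 38, 56, 74, 92
D3: 18, 18, 18, 18
The third differences are constant, so the polynomial has degree 3.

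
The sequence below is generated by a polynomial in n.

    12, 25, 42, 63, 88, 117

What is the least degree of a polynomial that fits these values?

Δ: 13, 17, 21, 25, 29
Δ²: 4, 4, 4, 4
The second differences are constant, so the polynomial has degree 2.

2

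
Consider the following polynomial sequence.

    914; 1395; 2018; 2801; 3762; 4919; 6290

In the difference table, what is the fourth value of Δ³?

18

Δ: 481, 623, 783, 961, 1157, 1371
Δ²: 142, 160, 178, 196, 214
Δ³: 18, 18, 18, 18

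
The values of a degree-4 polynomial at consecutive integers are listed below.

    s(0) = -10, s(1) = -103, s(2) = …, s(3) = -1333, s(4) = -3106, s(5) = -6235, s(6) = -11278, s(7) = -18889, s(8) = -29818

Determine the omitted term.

-454

Using the last 6 terms:
-1773, -3129, -5043, -7611, -10929
-1356, -1914, -2568, -3318
-558, -654, -750
-96, -96
Constant fourth difference = -96.
Extend backward: -558 + 96 = -462;  -1356 + 462 = -894;  -1773 + 894 = -879;  -1333 + 879 = -454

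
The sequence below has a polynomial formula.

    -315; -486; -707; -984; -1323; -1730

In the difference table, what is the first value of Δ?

Δ: -171, -221, -277, -339, -407
Δ²: -50, -56, -62, -68
Δ³: -6, -6, -6

-171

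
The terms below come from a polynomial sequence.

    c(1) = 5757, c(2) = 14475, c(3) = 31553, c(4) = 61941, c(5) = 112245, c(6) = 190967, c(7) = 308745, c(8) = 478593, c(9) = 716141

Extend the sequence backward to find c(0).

1865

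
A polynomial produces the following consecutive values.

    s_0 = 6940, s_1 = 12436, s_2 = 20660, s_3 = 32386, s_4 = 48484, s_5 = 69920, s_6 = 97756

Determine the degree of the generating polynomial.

4

Δ: 5496, 8224, 11726, 16098, 21436, 27836
Δ²: 2728, 3502, 4372, 5338, 6400
Δ³: 774, 870, 966, 1062
Δ⁴: 96, 96, 96
The fourth differences are constant, so the polynomial has degree 4.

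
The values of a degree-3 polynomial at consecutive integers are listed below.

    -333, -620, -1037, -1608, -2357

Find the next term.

Δ: -287 , -417 , -571 , -749
Δ²: -130 , -154 , -178
Δ³: -24 , -24
The third differences are constant (-24).
-178 − 24 = -202;  -749 − 202 = -951;  -2357 − 951 = -3308

-3308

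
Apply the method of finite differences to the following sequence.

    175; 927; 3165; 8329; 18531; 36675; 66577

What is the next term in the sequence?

113085

First differences: 752  2238  5164  10202  18144  29902
Second differences: 1486  2926  5038  7942  11758
Third differences: 1440  2112  2904  3816
Fourth differences: 672  792  912
Fifth differences: 120  120
The fifth differences are constant (120).
912 + 120 = 1032;  3816 + 1032 = 4848;  11758 + 4848 = 16606;  29902 + 16606 = 46508;  66577 + 46508 = 113085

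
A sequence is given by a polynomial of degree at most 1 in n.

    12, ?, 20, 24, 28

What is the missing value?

Using the last 3 terms:
4, 4
Constant first difference = 4.
Extend backward: 20 − 4 = 16

16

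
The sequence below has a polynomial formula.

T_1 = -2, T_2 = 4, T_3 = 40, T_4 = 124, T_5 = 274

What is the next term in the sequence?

508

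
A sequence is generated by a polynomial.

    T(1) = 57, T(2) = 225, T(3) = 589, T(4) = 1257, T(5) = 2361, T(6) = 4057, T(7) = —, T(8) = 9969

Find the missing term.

Using the first 6 terms:
D1: 168, 364, 668, 1104, 1696
D2: 196, 304, 436, 592
D3: 108, 132, 156
D4: 24, 24
Constant fourth difference = 24.
Extend forward: 156 + 24 = 180;  592 + 180 = 772;  1696 + 772 = 2468;  4057 + 2468 = 6525

6525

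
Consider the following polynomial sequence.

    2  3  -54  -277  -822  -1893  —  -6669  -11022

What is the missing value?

-3742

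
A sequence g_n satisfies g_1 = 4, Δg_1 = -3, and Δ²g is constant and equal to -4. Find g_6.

-51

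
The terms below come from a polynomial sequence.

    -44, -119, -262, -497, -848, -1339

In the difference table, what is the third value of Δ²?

D1: -75, -143, -235, -351, -491
D2: -68, -92, -116, -140
D3: -24, -24, -24

-116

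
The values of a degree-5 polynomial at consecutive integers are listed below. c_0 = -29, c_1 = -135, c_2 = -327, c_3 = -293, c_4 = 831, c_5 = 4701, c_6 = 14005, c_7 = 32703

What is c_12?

Δ: -106  -192  34  1124  3870  9304  18698
Δ²: -86  226  1090  2746  5434  9394
Δ³: 312  864  1656  2688  3960
Δ⁴: 552  792  1032  1272
Δ⁵: 240  240  240
The fifth differences are constant (240).
1272 + 240 = 1512;  3960 + 1512 = 5472;  9394 + 5472 = 14866;  18698 + 14866 = 33564;  32703 + 33564 = 66267
1512 + 240 = 1752;  5472 + 1752 = 7224;  14866 + 7224 = 22090;  33564 + 22090 = 55654;  66267 + 55654 = 121921
1752 + 240 = 1992;  7224 + 1992 = 9216;  22090 + 9216 = 31306;  55654 + 31306 = 86960;  121921 + 86960 = 208881
1992 + 240 = 2232;  9216 + 2232 = 11448;  31306 + 11448 = 42754;  86960 + 42754 = 129714;  208881 + 129714 = 338595
2232 + 240 = 2472;  11448 + 2472 = 13920;  42754 + 13920 = 56674;  129714 + 56674 = 186388;  338595 + 186388 = 524983

524983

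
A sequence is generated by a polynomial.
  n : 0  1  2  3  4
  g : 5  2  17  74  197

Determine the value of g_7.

1202

First differences: -3 , 15 , 57 , 123
Second differences: 18 , 42 , 66
Third differences: 24 , 24
The third differences are constant (24).
66 + 24 = 90;  123 + 90 = 213;  197 + 213 = 410
90 + 24 = 114;  213 + 114 = 327;  410 + 327 = 737
114 + 24 = 138;  327 + 138 = 465;  737 + 465 = 1202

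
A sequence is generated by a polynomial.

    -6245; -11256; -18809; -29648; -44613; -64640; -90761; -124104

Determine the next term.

D1: -5011  -7553  -10839  -14965  -20027  -26121  -33343
D2: -2542  -3286  -4126  -5062  -6094  -7222
D3: -744  -840  -936  -1032  -1128
D4: -96  -96  -96  -96
Fourth differences constant at -96.
-1128 − 96 = -1224;  -7222 − 1224 = -8446;  -33343 − 8446 = -41789;  -124104 − 41789 = -165893

-165893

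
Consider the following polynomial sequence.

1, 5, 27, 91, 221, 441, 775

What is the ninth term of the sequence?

1881

D1: 4, 22, 64, 130, 220, 334
D2: 18, 42, 66, 90, 114
D3: 24, 24, 24, 24
Constant third difference = 24, so extend:
114 + 24 = 138;  334 + 138 = 472;  775 + 472 = 1247
138 + 24 = 162;  472 + 162 = 634;  1247 + 634 = 1881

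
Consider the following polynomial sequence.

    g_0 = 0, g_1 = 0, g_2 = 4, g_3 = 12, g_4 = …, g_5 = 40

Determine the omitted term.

Using the first 4 terms:
First differences: 0  4  8
Second differences: 4  4
Constant second difference = 4.
Extend forward: 8 + 4 = 12;  12 + 12 = 24

24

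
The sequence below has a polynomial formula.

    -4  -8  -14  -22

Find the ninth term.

-92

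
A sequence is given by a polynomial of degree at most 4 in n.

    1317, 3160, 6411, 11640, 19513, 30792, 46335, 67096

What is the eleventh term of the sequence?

1843, 3251, 5229, 7873, 11279, 15543, 20761
1408, 1978, 2644, 3406, 4264, 5218
570, 666, 762, 858, 954
96, 96, 96, 96
Constant fourth difference = 96, so extend:
954 + 96 = 1050;  5218 + 1050 = 6268;  20761 + 6268 = 27029;  67096 + 27029 = 94125
1050 + 96 = 1146;  6268 + 1146 = 7414;  27029 + 7414 = 34443;  94125 + 34443 = 128568
1146 + 96 = 1242;  7414 + 1242 = 8656;  34443 + 8656 = 43099;  128568 + 43099 = 171667

171667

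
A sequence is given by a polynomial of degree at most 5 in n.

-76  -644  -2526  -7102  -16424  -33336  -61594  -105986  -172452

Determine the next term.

-268204

Δ: -568 , -1882 , -4576 , -9322 , -16912 , -28258 , -44392 , -66466
Δ²: -1314 , -2694 , -4746 , -7590 , -11346 , -16134 , -22074
Δ³: -1380 , -2052 , -2844 , -3756 , -4788 , -5940
Δ⁴: -672 , -792 , -912 , -1032 , -1152
Δ⁵: -120 , -120 , -120 , -120
Constant fifth difference = -120, so extend:
-1152 − 120 = -1272;  -5940 − 1272 = -7212;  -22074 − 7212 = -29286;  -66466 − 29286 = -95752;  -172452 − 95752 = -268204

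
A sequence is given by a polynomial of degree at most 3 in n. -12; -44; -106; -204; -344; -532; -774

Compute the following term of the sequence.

-1076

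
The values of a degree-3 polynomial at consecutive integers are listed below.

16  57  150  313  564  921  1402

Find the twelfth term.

6297

Δ: 41  93  163  251  357  481
Δ²: 52  70  88  106  124
Δ³: 18  18  18  18
Third differences constant at 18.
124 + 18 = 142;  481 + 142 = 623;  1402 + 623 = 2025
142 + 18 = 160;  623 + 160 = 783;  2025 + 783 = 2808
160 + 18 = 178;  783 + 178 = 961;  2808 + 961 = 3769
178 + 18 = 196;  961 + 196 = 1157;  3769 + 1157 = 4926
196 + 18 = 214;  1157 + 214 = 1371;  4926 + 1371 = 6297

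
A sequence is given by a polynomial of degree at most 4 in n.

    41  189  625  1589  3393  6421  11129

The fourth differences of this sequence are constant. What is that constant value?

72

First differences: 148, 436, 964, 1804, 3028, 4708
Second differences: 288, 528, 840, 1224, 1680
Third differences: 240, 312, 384, 456
Fourth differences: 72, 72, 72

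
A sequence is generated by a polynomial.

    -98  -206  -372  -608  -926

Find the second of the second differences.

Δ: -108, -166, -236, -318
Δ²: -58, -70, -82
Δ³: -12, -12

-70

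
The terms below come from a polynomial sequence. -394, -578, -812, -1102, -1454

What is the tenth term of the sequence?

-4354

D1: -184, -234, -290, -352
D2: -50, -56, -62
D3: -6, -6
Third differences constant at -6.
-62 − 6 = -68;  -352 − 68 = -420;  -1454 − 420 = -1874
-68 − 6 = -74;  -420 − 74 = -494;  -1874 − 494 = -2368
-74 − 6 = -80;  -494 − 80 = -574;  -2368 − 574 = -2942
-80 − 6 = -86;  -574 − 86 = -660;  -2942 − 660 = -3602
-86 − 6 = -92;  -660 − 92 = -752;  -3602 − 752 = -4354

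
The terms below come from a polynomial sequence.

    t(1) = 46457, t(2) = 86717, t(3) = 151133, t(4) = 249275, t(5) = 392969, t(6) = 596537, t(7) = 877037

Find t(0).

22799

Δ: 40260  64416  98142  143694  203568  280500
Δ²: 24156  33726  45552  59874  76932
Δ³: 9570  11826  14322  17058
Δ⁴: 2256  2496  2736
Δ⁵: 240  240
The fifth differences are constant at 240.
Work back: 2256 − 240 = 2016;  9570 − 2016 = 7554;  24156 − 7554 = 16602;  40260 − 16602 = 23658;  46457 − 23658 = 22799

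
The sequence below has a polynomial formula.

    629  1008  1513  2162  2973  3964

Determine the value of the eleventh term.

12249

D1: 379, 505, 649, 811, 991
D2: 126, 144, 162, 180
D3: 18, 18, 18
The third differences are constant (18).
180 + 18 = 198;  991 + 198 = 1189;  3964 + 1189 = 5153
198 + 18 = 216;  1189 + 216 = 1405;  5153 + 1405 = 6558
216 + 18 = 234;  1405 + 234 = 1639;  6558 + 1639 = 8197
234 + 18 = 252;  1639 + 252 = 1891;  8197 + 1891 = 10088
252 + 18 = 270;  1891 + 270 = 2161;  10088 + 2161 = 12249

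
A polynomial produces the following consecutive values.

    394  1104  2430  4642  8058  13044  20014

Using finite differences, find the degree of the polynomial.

4

D1: 710, 1326, 2212, 3416, 4986, 6970
D2: 616, 886, 1204, 1570, 1984
D3: 270, 318, 366, 414
D4: 48, 48, 48
The fourth differences are constant, so the polynomial has degree 4.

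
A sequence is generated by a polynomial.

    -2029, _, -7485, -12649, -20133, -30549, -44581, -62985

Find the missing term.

-4101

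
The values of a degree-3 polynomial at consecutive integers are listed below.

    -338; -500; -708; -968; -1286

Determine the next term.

-1668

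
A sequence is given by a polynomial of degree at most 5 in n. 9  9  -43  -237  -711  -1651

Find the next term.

-3291

0, -52, -194, -474, -940
-52, -142, -280, -466
-90, -138, -186
-48, -48
Constant fourth difference = -48, so extend:
-186 − 48 = -234;  -466 − 234 = -700;  -940 − 700 = -1640;  -1651 − 1640 = -3291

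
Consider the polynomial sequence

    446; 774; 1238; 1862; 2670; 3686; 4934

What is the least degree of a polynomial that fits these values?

328, 464, 624, 808, 1016, 1248
136, 160, 184, 208, 232
24, 24, 24, 24
The third differences are constant, so the polynomial has degree 3.

3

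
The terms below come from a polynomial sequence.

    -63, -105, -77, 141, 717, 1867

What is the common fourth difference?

48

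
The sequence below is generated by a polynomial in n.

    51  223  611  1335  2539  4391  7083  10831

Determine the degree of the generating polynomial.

4

172, 388, 724, 1204, 1852, 2692, 3748
216, 336, 480, 648, 840, 1056
120, 144, 168, 192, 216
24, 24, 24, 24
The fourth differences are constant, so the polynomial has degree 4.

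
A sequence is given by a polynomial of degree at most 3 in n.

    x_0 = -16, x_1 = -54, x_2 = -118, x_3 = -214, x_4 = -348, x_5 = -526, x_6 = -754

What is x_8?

First differences: -38, -64, -96, -134, -178, -228
Second differences: -26, -32, -38, -44, -50
Third differences: -6, -6, -6, -6
The third differences are constant (-6).
-50 − 6 = -56;  -228 − 56 = -284;  -754 − 284 = -1038
-56 − 6 = -62;  -284 − 62 = -346;  -1038 − 346 = -1384

-1384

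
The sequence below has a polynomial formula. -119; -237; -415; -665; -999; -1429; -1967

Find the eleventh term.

First differences: -118  -178  -250  -334  -430  -538
Second differences: -60  -72  -84  -96  -108
Third differences: -12  -12  -12  -12
The third differences are constant (-12).
-108 − 12 = -120;  -538 − 120 = -658;  -1967 − 658 = -2625
-120 − 12 = -132;  -658 − 132 = -790;  -2625 − 790 = -3415
-132 − 12 = -144;  -790 − 144 = -934;  -3415 − 934 = -4349
-144 − 12 = -156;  -934 − 156 = -1090;  -4349 − 1090 = -5439

-5439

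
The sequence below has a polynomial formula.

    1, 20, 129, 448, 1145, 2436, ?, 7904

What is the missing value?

Using the first 6 terms:
D1: 19  109  319  697  1291
D2: 90  210  378  594
D3: 120  168  216
D4: 48  48
Constant fourth difference = 48.
Extend forward: 216 + 48 = 264;  594 + 264 = 858;  1291 + 858 = 2149;  2436 + 2149 = 4585

4585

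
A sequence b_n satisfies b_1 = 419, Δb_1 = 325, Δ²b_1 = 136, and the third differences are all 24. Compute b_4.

1826

Build the table forward from the leading diagonal:
Δ³: 24  24  24  24
Δ²: 136  160  184  208
Δ: 325  461  621  805
b: 419  744  1205  1826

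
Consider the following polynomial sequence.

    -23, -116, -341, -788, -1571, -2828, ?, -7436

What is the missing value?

-4721

Using the first 6 terms:
First differences: -93  -225  -447  -783  -1257
Second differences: -132  -222  -336  -474
Third differences: -90  -114  -138
Fourth differences: -24  -24
Constant fourth difference = -24.
Extend forward: -138 − 24 = -162;  -474 − 162 = -636;  -1257 − 636 = -1893;  -2828 − 1893 = -4721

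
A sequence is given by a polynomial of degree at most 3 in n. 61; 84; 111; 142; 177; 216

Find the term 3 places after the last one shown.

D1: 23  27  31  35  39
D2: 4  4  4  4
Constant second difference = 4, so extend:
39 + 4 = 43;  216 + 43 = 259
43 + 4 = 47;  259 + 47 = 306
47 + 4 = 51;  306 + 51 = 357

357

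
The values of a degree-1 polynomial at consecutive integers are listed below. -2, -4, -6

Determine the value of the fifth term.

D1: -2, -2
First differences constant at -2.
-6 − 2 = -8
-8 − 2 = -10

-10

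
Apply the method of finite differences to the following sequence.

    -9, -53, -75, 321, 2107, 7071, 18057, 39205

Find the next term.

First differences: -44, -22, 396, 1786, 4964, 10986, 21148
Second differences: 22, 418, 1390, 3178, 6022, 10162
Third differences: 396, 972, 1788, 2844, 4140
Fourth differences: 576, 816, 1056, 1296
Fifth differences: 240, 240, 240
The fifth differences are constant (240).
1296 + 240 = 1536;  4140 + 1536 = 5676;  10162 + 5676 = 15838;  21148 + 15838 = 36986;  39205 + 36986 = 76191

76191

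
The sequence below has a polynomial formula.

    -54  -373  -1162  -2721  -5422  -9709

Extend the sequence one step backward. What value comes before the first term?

23

-319, -789, -1559, -2701, -4287
-470, -770, -1142, -1586
-300, -372, -444
-72, -72
The fourth differences are constant at -72.
Work back: -300 + 72 = -228;  -470 + 228 = -242;  -319 + 242 = -77;  -54 + 77 = 23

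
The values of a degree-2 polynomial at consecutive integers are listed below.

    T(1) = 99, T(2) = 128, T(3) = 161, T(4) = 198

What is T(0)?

74

Δ: 29, 33, 37
Δ²: 4, 4
The second differences are constant at 4.
Work back: 29 − 4 = 25;  99 − 25 = 74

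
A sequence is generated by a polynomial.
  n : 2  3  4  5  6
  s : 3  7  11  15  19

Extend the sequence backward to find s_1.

4, 4, 4, 4
The first differences are constant at 4.
Work back: 3 − 4 = -1

-1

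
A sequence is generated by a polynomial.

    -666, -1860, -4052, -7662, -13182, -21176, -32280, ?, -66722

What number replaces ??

Using the first 7 terms:
Δ: -1194, -2192, -3610, -5520, -7994, -11104
Δ²: -998, -1418, -1910, -2474, -3110
Δ³: -420, -492, -564, -636
Δ⁴: -72, -72, -72
Constant fourth difference = -72.
Extend forward: -636 − 72 = -708;  -3110 − 708 = -3818;  -11104 − 3818 = -14922;  -32280 − 14922 = -47202

-47202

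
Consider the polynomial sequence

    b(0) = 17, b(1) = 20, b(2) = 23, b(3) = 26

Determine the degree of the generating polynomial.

1

3, 3, 3
The first differences are constant, so the polynomial has degree 1.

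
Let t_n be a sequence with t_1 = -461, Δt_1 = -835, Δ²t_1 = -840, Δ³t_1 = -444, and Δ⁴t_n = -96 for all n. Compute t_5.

-10713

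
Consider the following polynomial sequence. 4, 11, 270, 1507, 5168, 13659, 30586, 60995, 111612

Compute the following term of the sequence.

191083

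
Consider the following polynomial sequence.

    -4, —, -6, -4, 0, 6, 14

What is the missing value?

-6

Using the last 5 terms:
First differences: 2  4  6  8
Second differences: 2  2  2
Constant second difference = 2.
Extend backward: 2 − 2 = 0;  -6 + 0 = -6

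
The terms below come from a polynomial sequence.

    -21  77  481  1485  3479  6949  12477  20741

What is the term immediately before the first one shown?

-11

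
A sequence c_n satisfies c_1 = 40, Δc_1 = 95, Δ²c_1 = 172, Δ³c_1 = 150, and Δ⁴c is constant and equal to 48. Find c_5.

Build the table forward from the leading diagonal:
Fourth differences: 48  48  48  48  48
Third differences: 150  198  246  294  342
Second differences: 172  322  520  766  1060
First differences: 95  267  589  1109  1875
c: 40  135  402  991  2100

2100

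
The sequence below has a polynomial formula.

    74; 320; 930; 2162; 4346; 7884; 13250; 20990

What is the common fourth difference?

72

First differences: 246, 610, 1232, 2184, 3538, 5366, 7740
Second differences: 364, 622, 952, 1354, 1828, 2374
Third differences: 258, 330, 402, 474, 546
Fourth differences: 72, 72, 72, 72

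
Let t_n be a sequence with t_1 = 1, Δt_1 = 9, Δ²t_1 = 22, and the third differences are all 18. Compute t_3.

Build the table forward from the leading diagonal:
Δ³: 18, 18, 18
Δ²: 22, 40, 58
Δ: 9, 31, 71
t: 1, 10, 41

41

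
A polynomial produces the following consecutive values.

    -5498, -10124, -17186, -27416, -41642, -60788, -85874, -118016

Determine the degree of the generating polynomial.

First differences: -4626, -7062, -10230, -14226, -19146, -25086, -32142
Second differences: -2436, -3168, -3996, -4920, -5940, -7056
Third differences: -732, -828, -924, -1020, -1116
Fourth differences: -96, -96, -96, -96
The fourth differences are constant, so the polynomial has degree 4.

4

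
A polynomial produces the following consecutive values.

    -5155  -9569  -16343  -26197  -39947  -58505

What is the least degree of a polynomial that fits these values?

4

-4414, -6774, -9854, -13750, -18558
-2360, -3080, -3896, -4808
-720, -816, -912
-96, -96
The fourth differences are constant, so the polynomial has degree 4.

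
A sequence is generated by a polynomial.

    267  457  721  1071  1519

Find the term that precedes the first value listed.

Δ: 190  264  350  448
Δ²: 74  86  98
Δ³: 12  12
The third differences are constant at 12.
Work back: 74 − 12 = 62;  190 − 62 = 128;  267 − 128 = 139

139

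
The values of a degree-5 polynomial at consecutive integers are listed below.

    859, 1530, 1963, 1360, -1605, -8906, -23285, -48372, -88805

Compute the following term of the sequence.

-150350

D1: 671, 433, -603, -2965, -7301, -14379, -25087, -40433
D2: -238, -1036, -2362, -4336, -7078, -10708, -15346
D3: -798, -1326, -1974, -2742, -3630, -4638
D4: -528, -648, -768, -888, -1008
D5: -120, -120, -120, -120
The fifth differences are constant (-120).
-1008 − 120 = -1128;  -4638 − 1128 = -5766;  -15346 − 5766 = -21112;  -40433 − 21112 = -61545;  -88805 − 61545 = -150350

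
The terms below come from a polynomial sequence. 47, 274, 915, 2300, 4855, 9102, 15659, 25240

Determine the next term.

First differences: 227, 641, 1385, 2555, 4247, 6557, 9581
Second differences: 414, 744, 1170, 1692, 2310, 3024
Third differences: 330, 426, 522, 618, 714
Fourth differences: 96, 96, 96, 96
Constant fourth difference = 96, so extend:
714 + 96 = 810;  3024 + 810 = 3834;  9581 + 3834 = 13415;  25240 + 13415 = 38655

38655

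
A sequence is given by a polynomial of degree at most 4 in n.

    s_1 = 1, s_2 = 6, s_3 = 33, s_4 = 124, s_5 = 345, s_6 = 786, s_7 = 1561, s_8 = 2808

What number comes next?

5, 27, 91, 221, 441, 775, 1247
22, 64, 130, 220, 334, 472
42, 66, 90, 114, 138
24, 24, 24, 24
Constant fourth difference = 24, so extend:
138 + 24 = 162;  472 + 162 = 634;  1247 + 634 = 1881;  2808 + 1881 = 4689

4689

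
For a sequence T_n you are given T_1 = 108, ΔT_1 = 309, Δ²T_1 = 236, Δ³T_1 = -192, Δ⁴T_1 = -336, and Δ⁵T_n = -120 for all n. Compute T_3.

962

Build the table forward from the leading diagonal:
D5: -120  -120  -120
D4: -336  -456  -576
D3: -192  -528  -984
D2: 236  44  -484
D1: 309  545  589
T: 108  417  962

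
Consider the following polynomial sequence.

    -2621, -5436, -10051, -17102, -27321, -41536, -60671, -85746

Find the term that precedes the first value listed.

-1066

-2815, -4615, -7051, -10219, -14215, -19135, -25075
-1800, -2436, -3168, -3996, -4920, -5940
-636, -732, -828, -924, -1020
-96, -96, -96, -96
The fourth differences are constant at -96.
Work back: -636 + 96 = -540;  -1800 + 540 = -1260;  -2815 + 1260 = -1555;  -2621 + 1555 = -1066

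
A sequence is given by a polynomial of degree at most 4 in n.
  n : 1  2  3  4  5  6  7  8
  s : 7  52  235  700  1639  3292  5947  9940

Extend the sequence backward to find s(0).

4

First differences: 45  183  465  939  1653  2655  3993
Second differences: 138  282  474  714  1002  1338
Third differences: 144  192  240  288  336
Fourth differences: 48  48  48  48
The fourth differences are constant at 48.
Work back: 144 − 48 = 96;  138 − 96 = 42;  45 − 42 = 3;  7 − 3 = 4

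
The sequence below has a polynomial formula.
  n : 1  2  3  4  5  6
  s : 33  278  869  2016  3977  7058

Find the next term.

245, 591, 1147, 1961, 3081
346, 556, 814, 1120
210, 258, 306
48, 48
Fourth differences constant at 48.
306 + 48 = 354;  1120 + 354 = 1474;  3081 + 1474 = 4555;  7058 + 4555 = 11613

11613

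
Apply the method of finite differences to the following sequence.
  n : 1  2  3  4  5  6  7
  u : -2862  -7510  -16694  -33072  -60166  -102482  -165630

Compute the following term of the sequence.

-4648, -9184, -16378, -27094, -42316, -63148
-4536, -7194, -10716, -15222, -20832
-2658, -3522, -4506, -5610
-864, -984, -1104
-120, -120
Fifth differences constant at -120.
-1104 − 120 = -1224;  -5610 − 1224 = -6834;  -20832 − 6834 = -27666;  -63148 − 27666 = -90814;  -165630 − 90814 = -256444

-256444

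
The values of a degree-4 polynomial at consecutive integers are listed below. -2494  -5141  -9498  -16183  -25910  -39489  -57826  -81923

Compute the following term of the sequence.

-112878

-2647 , -4357 , -6685 , -9727 , -13579 , -18337 , -24097
-1710 , -2328 , -3042 , -3852 , -4758 , -5760
-618 , -714 , -810 , -906 , -1002
-96 , -96 , -96 , -96
Fourth differences constant at -96.
-1002 − 96 = -1098;  -5760 − 1098 = -6858;  -24097 − 6858 = -30955;  -81923 − 30955 = -112878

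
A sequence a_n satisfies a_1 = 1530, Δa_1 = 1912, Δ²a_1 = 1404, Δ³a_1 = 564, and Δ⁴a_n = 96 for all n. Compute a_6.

Build the table forward from the leading diagonal:
Fourth differences: 96, 96, 96, 96, 96, 96
Third differences: 564, 660, 756, 852, 948, 1044
Second differences: 1404, 1968, 2628, 3384, 4236, 5184
First differences: 1912, 3316, 5284, 7912, 11296, 15532
a: 1530, 3442, 6758, 12042, 19954, 31250

31250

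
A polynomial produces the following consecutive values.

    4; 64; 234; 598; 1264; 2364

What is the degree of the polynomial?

4

Δ: 60, 170, 364, 666, 1100
Δ²: 110, 194, 302, 434
Δ³: 84, 108, 132
Δ⁴: 24, 24
The fourth differences are constant, so the polynomial has degree 4.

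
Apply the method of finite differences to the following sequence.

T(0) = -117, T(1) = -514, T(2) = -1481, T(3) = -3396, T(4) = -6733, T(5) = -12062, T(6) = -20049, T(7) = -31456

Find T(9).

-68058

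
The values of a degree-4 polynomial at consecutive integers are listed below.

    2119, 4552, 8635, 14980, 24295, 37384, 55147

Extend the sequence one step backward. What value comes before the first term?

Δ: 2433, 4083, 6345, 9315, 13089, 17763
Δ²: 1650, 2262, 2970, 3774, 4674
Δ³: 612, 708, 804, 900
Δ⁴: 96, 96, 96
The fourth differences are constant at 96.
Work back: 612 − 96 = 516;  1650 − 516 = 1134;  2433 − 1134 = 1299;  2119 − 1299 = 820

820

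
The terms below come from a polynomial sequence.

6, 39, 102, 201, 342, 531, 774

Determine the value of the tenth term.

1887

D1: 33  63  99  141  189  243
D2: 30  36  42  48  54
D3: 6  6  6  6
Third differences constant at 6.
54 + 6 = 60;  243 + 60 = 303;  774 + 303 = 1077
60 + 6 = 66;  303 + 66 = 369;  1077 + 369 = 1446
66 + 6 = 72;  369 + 72 = 441;  1446 + 441 = 1887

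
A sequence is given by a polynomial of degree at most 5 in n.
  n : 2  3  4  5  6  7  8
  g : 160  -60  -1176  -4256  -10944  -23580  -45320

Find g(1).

Δ: -220  -1116  -3080  -6688  -12636  -21740
Δ²: -896  -1964  -3608  -5948  -9104
Δ³: -1068  -1644  -2340  -3156
Δ⁴: -576  -696  -816
Δ⁵: -120  -120
The fifth differences are constant at -120.
Work back: -576 + 120 = -456;  -1068 + 456 = -612;  -896 + 612 = -284;  -220 + 284 = 64;  160 − 64 = 96

96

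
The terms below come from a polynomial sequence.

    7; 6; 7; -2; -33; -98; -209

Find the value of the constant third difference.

First differences: -1, 1, -9, -31, -65, -111
Second differences: 2, -10, -22, -34, -46
Third differences: -12, -12, -12, -12

-12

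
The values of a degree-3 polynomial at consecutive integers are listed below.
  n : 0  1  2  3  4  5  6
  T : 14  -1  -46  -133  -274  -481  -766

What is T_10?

First differences: -15  -45  -87  -141  -207  -285
Second differences: -30  -42  -54  -66  -78
Third differences: -12  -12  -12  -12
The third differences are constant (-12).
-78 − 12 = -90;  -285 − 90 = -375;  -766 − 375 = -1141
-90 − 12 = -102;  -375 − 102 = -477;  -1141 − 477 = -1618
-102 − 12 = -114;  -477 − 114 = -591;  -1618 − 591 = -2209
-114 − 12 = -126;  -591 − 126 = -717;  -2209 − 717 = -2926

-2926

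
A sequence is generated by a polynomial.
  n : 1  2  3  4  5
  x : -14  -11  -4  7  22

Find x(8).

91

First differences: 3, 7, 11, 15
Second differences: 4, 4, 4
The second differences are constant (4).
15 + 4 = 19;  22 + 19 = 41
19 + 4 = 23;  41 + 23 = 64
23 + 4 = 27;  64 + 27 = 91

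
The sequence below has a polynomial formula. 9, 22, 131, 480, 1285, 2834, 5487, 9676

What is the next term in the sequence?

15905

First differences: 13  109  349  805  1549  2653  4189
Second differences: 96  240  456  744  1104  1536
Third differences: 144  216  288  360  432
Fourth differences: 72  72  72  72
Fourth differences constant at 72.
432 + 72 = 504;  1536 + 504 = 2040;  4189 + 2040 = 6229;  9676 + 6229 = 15905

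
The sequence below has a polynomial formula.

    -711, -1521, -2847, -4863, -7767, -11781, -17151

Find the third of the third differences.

-222

Δ: -810, -1326, -2016, -2904, -4014, -5370
Δ²: -516, -690, -888, -1110, -1356
Δ³: -174, -198, -222, -246
Δ⁴: -24, -24, -24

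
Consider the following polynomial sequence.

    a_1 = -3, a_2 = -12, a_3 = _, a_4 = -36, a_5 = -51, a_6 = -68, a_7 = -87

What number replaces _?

Using the last 4 terms:
Δ: -15  -17  -19
Δ²: -2  -2
Constant second difference = -2.
Extend backward: -15 + 2 = -13;  -36 + 13 = -23

-23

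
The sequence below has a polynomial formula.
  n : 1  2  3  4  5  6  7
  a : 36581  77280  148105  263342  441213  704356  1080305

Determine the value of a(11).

D1: 40699, 70825, 115237, 177871, 263143, 375949
D2: 30126, 44412, 62634, 85272, 112806
D3: 14286, 18222, 22638, 27534
D4: 3936, 4416, 4896
D5: 480, 480
Constant fifth difference = 480, so extend:
4896 + 480 = 5376;  27534 + 5376 = 32910;  112806 + 32910 = 145716;  375949 + 145716 = 521665;  1080305 + 521665 = 1601970
5376 + 480 = 5856;  32910 + 5856 = 38766;  145716 + 38766 = 184482;  521665 + 184482 = 706147;  1601970 + 706147 = 2308117
5856 + 480 = 6336;  38766 + 6336 = 45102;  184482 + 45102 = 229584;  706147 + 229584 = 935731;  2308117 + 935731 = 3243848
6336 + 480 = 6816;  45102 + 6816 = 51918;  229584 + 51918 = 281502;  935731 + 281502 = 1217233;  3243848 + 1217233 = 4461081

4461081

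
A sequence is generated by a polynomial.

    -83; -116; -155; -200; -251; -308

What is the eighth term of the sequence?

-440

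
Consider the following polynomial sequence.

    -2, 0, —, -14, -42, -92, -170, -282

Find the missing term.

-2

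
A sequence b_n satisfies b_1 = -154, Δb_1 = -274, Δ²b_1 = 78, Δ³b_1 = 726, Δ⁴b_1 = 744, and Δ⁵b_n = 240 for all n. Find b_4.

Build the table forward from the leading diagonal:
Fifth differences: 240  240  240  240
Fourth differences: 744  984  1224  1464
Third differences: 726  1470  2454  3678
Second differences: 78  804  2274  4728
First differences: -274  -196  608  2882
b: -154  -428  -624  -16

-16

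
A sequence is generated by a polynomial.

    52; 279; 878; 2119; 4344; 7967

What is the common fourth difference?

72

Δ: 227, 599, 1241, 2225, 3623
Δ²: 372, 642, 984, 1398
Δ³: 270, 342, 414
Δ⁴: 72, 72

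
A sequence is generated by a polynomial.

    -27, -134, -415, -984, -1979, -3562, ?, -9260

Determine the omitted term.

Using the first 6 terms:
First differences: -107  -281  -569  -995  -1583
Second differences: -174  -288  -426  -588
Third differences: -114  -138  -162
Fourth differences: -24  -24
Constant fourth difference = -24.
Extend forward: -162 − 24 = -186;  -588 − 186 = -774;  -1583 − 774 = -2357;  -3562 − 2357 = -5919

-5919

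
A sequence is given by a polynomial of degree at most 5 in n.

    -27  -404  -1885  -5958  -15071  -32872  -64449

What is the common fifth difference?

-240

Δ: -377, -1481, -4073, -9113, -17801, -31577
Δ²: -1104, -2592, -5040, -8688, -13776
Δ³: -1488, -2448, -3648, -5088
Δ⁴: -960, -1200, -1440
Δ⁵: -240, -240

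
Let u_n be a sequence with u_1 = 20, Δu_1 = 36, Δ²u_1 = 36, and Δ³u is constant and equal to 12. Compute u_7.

1016

Build the table forward from the leading diagonal:
Third differences: 12, 12, 12, 12, 12, 12, 12
Second differences: 36, 48, 60, 72, 84, 96, 108
First differences: 36, 72, 120, 180, 252, 336, 432
u: 20, 56, 128, 248, 428, 680, 1016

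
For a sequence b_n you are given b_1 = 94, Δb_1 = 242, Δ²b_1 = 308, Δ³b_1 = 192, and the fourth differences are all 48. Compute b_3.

886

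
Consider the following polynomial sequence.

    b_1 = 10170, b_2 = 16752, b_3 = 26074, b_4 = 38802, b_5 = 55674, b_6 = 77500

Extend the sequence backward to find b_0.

5734

D1: 6582  9322  12728  16872  21826
D2: 2740  3406  4144  4954
D3: 666  738  810
D4: 72  72
The fourth differences are constant at 72.
Work back: 666 − 72 = 594;  2740 − 594 = 2146;  6582 − 2146 = 4436;  10170 − 4436 = 5734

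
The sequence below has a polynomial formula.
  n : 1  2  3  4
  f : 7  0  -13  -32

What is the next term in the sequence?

-57

D1: -7, -13, -19
D2: -6, -6
Second differences constant at -6.
-19 − 6 = -25;  -32 − 25 = -57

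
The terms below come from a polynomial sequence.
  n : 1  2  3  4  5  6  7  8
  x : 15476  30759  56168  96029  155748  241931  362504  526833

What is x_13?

2448548

First differences: 15283, 25409, 39861, 59719, 86183, 120573, 164329
Second differences: 10126, 14452, 19858, 26464, 34390, 43756
Third differences: 4326, 5406, 6606, 7926, 9366
Fourth differences: 1080, 1200, 1320, 1440
Fifth differences: 120, 120, 120
Constant fifth difference = 120, so extend:
1440 + 120 = 1560;  9366 + 1560 = 10926;  43756 + 10926 = 54682;  164329 + 54682 = 219011;  526833 + 219011 = 745844
1560 + 120 = 1680;  10926 + 1680 = 12606;  54682 + 12606 = 67288;  219011 + 67288 = 286299;  745844 + 286299 = 1032143
1680 + 120 = 1800;  12606 + 1800 = 14406;  67288 + 14406 = 81694;  286299 + 81694 = 367993;  1032143 + 367993 = 1400136
1800 + 120 = 1920;  14406 + 1920 = 16326;  81694 + 16326 = 98020;  367993 + 98020 = 466013;  1400136 + 466013 = 1866149
1920 + 120 = 2040;  16326 + 2040 = 18366;  98020 + 18366 = 116386;  466013 + 116386 = 582399;  1866149 + 582399 = 2448548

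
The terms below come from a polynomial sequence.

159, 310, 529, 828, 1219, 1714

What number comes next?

D1: 151 , 219 , 299 , 391 , 495
D2: 68 , 80 , 92 , 104
D3: 12 , 12 , 12
Constant third difference = 12, so extend:
104 + 12 = 116;  495 + 116 = 611;  1714 + 611 = 2325

2325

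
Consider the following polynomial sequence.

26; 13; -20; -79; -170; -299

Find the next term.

-472

Δ: -13  -33  -59  -91  -129
Δ²: -20  -26  -32  -38
Δ³: -6  -6  -6
Third differences constant at -6.
-38 − 6 = -44;  -129 − 44 = -173;  -299 − 173 = -472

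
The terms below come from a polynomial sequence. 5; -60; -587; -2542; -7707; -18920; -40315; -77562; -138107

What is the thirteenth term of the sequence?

-837787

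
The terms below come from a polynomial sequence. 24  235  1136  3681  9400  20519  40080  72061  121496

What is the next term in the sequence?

D1: 211, 901, 2545, 5719, 11119, 19561, 31981, 49435
D2: 690, 1644, 3174, 5400, 8442, 12420, 17454
D3: 954, 1530, 2226, 3042, 3978, 5034
D4: 576, 696, 816, 936, 1056
D5: 120, 120, 120, 120
Fifth differences constant at 120.
1056 + 120 = 1176;  5034 + 1176 = 6210;  17454 + 6210 = 23664;  49435 + 23664 = 73099;  121496 + 73099 = 194595

194595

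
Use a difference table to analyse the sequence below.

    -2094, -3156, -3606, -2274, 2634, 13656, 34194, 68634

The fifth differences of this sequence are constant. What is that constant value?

120

D1: -1062, -450, 1332, 4908, 11022, 20538, 34440
D2: 612, 1782, 3576, 6114, 9516, 13902
D3: 1170, 1794, 2538, 3402, 4386
D4: 624, 744, 864, 984
D5: 120, 120, 120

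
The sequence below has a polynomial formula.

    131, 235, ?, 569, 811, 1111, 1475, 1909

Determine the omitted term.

379

Using the last 5 terms:
242  300  364  434
58  64  70
6  6
Constant third difference = 6.
Extend backward: 58 − 6 = 52;  242 − 52 = 190;  569 − 190 = 379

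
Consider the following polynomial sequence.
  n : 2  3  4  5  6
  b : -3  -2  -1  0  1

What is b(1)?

Δ: 1  1  1  1
The first differences are constant at 1.
Work back: -3 − 1 = -4

-4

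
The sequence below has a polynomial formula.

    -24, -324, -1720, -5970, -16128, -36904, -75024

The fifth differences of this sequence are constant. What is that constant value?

-360

Δ: -300, -1396, -4250, -10158, -20776, -38120
Δ²: -1096, -2854, -5908, -10618, -17344
Δ³: -1758, -3054, -4710, -6726
Δ⁴: -1296, -1656, -2016
Δ⁵: -360, -360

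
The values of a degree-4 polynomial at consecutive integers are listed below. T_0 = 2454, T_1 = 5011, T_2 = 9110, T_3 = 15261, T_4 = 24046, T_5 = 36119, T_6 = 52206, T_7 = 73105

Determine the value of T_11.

223301

D1: 2557  4099  6151  8785  12073  16087  20899
D2: 1542  2052  2634  3288  4014  4812
D3: 510  582  654  726  798
D4: 72  72  72  72
Constant fourth difference = 72, so extend:
798 + 72 = 870;  4812 + 870 = 5682;  20899 + 5682 = 26581;  73105 + 26581 = 99686
870 + 72 = 942;  5682 + 942 = 6624;  26581 + 6624 = 33205;  99686 + 33205 = 132891
942 + 72 = 1014;  6624 + 1014 = 7638;  33205 + 7638 = 40843;  132891 + 40843 = 173734
1014 + 72 = 1086;  7638 + 1086 = 8724;  40843 + 8724 = 49567;  173734 + 49567 = 223301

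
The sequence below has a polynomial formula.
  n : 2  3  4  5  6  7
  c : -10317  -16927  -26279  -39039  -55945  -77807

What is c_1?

-5855

D1: -6610, -9352, -12760, -16906, -21862
D2: -2742, -3408, -4146, -4956
D3: -666, -738, -810
D4: -72, -72
The fourth differences are constant at -72.
Work back: -666 + 72 = -594;  -2742 + 594 = -2148;  -6610 + 2148 = -4462;  -10317 + 4462 = -5855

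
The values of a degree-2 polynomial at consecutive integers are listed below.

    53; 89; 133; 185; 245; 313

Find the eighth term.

First differences: 36, 44, 52, 60, 68
Second differences: 8, 8, 8, 8
The second differences are constant (8).
68 + 8 = 76;  313 + 76 = 389
76 + 8 = 84;  389 + 84 = 473

473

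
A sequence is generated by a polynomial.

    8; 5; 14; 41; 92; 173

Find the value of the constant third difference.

D1: -3, 9, 27, 51, 81
D2: 12, 18, 24, 30
D3: 6, 6, 6

6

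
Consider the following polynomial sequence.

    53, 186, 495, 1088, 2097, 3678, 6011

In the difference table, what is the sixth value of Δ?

D1: 133, 309, 593, 1009, 1581, 2333
D2: 176, 284, 416, 572, 752
D3: 108, 132, 156, 180
D4: 24, 24, 24

2333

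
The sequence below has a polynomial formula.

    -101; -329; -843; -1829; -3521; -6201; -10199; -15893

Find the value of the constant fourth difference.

D1: -228, -514, -986, -1692, -2680, -3998, -5694
D2: -286, -472, -706, -988, -1318, -1696
D3: -186, -234, -282, -330, -378
D4: -48, -48, -48, -48

-48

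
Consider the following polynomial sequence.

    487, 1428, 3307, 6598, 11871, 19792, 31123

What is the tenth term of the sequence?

94636

Δ: 941, 1879, 3291, 5273, 7921, 11331
Δ²: 938, 1412, 1982, 2648, 3410
Δ³: 474, 570, 666, 762
Δ⁴: 96, 96, 96
The fourth differences are constant (96).
762 + 96 = 858;  3410 + 858 = 4268;  11331 + 4268 = 15599;  31123 + 15599 = 46722
858 + 96 = 954;  4268 + 954 = 5222;  15599 + 5222 = 20821;  46722 + 20821 = 67543
954 + 96 = 1050;  5222 + 1050 = 6272;  20821 + 6272 = 27093;  67543 + 27093 = 94636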